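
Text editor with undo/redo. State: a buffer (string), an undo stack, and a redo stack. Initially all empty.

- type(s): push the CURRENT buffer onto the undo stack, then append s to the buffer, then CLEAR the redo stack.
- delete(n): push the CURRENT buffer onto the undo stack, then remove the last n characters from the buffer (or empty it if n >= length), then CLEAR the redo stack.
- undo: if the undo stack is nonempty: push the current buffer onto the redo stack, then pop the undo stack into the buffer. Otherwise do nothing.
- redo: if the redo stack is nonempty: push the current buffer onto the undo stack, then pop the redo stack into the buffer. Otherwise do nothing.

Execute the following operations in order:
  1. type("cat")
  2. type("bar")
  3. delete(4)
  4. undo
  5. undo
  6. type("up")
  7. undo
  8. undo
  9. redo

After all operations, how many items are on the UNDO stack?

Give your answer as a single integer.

Answer: 1

Derivation:
After op 1 (type): buf='cat' undo_depth=1 redo_depth=0
After op 2 (type): buf='catbar' undo_depth=2 redo_depth=0
After op 3 (delete): buf='ca' undo_depth=3 redo_depth=0
After op 4 (undo): buf='catbar' undo_depth=2 redo_depth=1
After op 5 (undo): buf='cat' undo_depth=1 redo_depth=2
After op 6 (type): buf='catup' undo_depth=2 redo_depth=0
After op 7 (undo): buf='cat' undo_depth=1 redo_depth=1
After op 8 (undo): buf='(empty)' undo_depth=0 redo_depth=2
After op 9 (redo): buf='cat' undo_depth=1 redo_depth=1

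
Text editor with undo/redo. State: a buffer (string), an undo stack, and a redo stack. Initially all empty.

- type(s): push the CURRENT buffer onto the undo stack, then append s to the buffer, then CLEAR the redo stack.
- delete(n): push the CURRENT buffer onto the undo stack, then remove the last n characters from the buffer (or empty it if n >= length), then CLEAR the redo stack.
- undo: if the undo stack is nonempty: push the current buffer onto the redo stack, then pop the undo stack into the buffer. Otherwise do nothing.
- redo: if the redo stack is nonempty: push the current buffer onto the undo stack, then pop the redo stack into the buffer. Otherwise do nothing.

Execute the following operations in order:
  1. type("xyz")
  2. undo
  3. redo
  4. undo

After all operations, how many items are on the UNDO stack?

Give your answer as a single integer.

After op 1 (type): buf='xyz' undo_depth=1 redo_depth=0
After op 2 (undo): buf='(empty)' undo_depth=0 redo_depth=1
After op 3 (redo): buf='xyz' undo_depth=1 redo_depth=0
After op 4 (undo): buf='(empty)' undo_depth=0 redo_depth=1

Answer: 0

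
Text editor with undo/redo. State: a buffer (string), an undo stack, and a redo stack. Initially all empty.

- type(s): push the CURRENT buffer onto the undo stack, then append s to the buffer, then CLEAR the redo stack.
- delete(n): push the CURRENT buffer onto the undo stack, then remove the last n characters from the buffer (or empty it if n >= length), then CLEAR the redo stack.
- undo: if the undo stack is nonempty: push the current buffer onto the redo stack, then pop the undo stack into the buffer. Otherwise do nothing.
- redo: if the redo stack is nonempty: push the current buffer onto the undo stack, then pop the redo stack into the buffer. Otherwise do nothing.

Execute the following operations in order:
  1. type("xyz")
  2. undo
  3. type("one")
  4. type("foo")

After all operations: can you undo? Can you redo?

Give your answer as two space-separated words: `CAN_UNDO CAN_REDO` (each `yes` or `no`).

Answer: yes no

Derivation:
After op 1 (type): buf='xyz' undo_depth=1 redo_depth=0
After op 2 (undo): buf='(empty)' undo_depth=0 redo_depth=1
After op 3 (type): buf='one' undo_depth=1 redo_depth=0
After op 4 (type): buf='onefoo' undo_depth=2 redo_depth=0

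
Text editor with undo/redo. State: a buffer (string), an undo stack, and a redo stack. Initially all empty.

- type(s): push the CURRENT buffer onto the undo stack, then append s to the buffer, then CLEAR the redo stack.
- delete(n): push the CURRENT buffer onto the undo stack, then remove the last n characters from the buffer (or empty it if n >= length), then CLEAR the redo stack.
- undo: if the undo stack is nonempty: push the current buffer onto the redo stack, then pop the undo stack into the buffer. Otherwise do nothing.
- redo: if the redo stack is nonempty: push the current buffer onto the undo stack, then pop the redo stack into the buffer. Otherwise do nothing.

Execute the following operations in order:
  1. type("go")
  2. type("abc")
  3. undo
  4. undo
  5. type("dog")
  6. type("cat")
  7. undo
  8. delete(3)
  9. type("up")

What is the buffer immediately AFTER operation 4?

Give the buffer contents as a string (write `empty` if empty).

Answer: empty

Derivation:
After op 1 (type): buf='go' undo_depth=1 redo_depth=0
After op 2 (type): buf='goabc' undo_depth=2 redo_depth=0
After op 3 (undo): buf='go' undo_depth=1 redo_depth=1
After op 4 (undo): buf='(empty)' undo_depth=0 redo_depth=2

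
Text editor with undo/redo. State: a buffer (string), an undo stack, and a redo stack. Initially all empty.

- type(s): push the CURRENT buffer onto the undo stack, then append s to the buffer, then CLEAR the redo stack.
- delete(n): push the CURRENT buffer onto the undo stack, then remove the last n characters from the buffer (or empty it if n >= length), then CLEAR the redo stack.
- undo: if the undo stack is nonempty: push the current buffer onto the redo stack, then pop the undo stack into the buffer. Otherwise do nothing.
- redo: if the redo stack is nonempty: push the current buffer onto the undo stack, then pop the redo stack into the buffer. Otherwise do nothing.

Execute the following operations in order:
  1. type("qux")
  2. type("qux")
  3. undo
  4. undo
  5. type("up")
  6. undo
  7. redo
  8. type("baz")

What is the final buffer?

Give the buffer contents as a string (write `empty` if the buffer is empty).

After op 1 (type): buf='qux' undo_depth=1 redo_depth=0
After op 2 (type): buf='quxqux' undo_depth=2 redo_depth=0
After op 3 (undo): buf='qux' undo_depth=1 redo_depth=1
After op 4 (undo): buf='(empty)' undo_depth=0 redo_depth=2
After op 5 (type): buf='up' undo_depth=1 redo_depth=0
After op 6 (undo): buf='(empty)' undo_depth=0 redo_depth=1
After op 7 (redo): buf='up' undo_depth=1 redo_depth=0
After op 8 (type): buf='upbaz' undo_depth=2 redo_depth=0

Answer: upbaz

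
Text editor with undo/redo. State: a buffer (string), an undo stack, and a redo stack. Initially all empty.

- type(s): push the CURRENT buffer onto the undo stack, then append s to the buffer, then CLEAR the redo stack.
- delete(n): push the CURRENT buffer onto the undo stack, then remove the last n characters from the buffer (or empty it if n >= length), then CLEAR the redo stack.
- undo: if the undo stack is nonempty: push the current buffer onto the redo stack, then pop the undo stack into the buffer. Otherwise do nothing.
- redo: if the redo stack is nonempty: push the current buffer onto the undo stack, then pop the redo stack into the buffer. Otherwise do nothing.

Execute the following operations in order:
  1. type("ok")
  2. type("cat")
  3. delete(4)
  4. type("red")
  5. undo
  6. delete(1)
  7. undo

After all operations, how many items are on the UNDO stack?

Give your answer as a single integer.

After op 1 (type): buf='ok' undo_depth=1 redo_depth=0
After op 2 (type): buf='okcat' undo_depth=2 redo_depth=0
After op 3 (delete): buf='o' undo_depth=3 redo_depth=0
After op 4 (type): buf='ored' undo_depth=4 redo_depth=0
After op 5 (undo): buf='o' undo_depth=3 redo_depth=1
After op 6 (delete): buf='(empty)' undo_depth=4 redo_depth=0
After op 7 (undo): buf='o' undo_depth=3 redo_depth=1

Answer: 3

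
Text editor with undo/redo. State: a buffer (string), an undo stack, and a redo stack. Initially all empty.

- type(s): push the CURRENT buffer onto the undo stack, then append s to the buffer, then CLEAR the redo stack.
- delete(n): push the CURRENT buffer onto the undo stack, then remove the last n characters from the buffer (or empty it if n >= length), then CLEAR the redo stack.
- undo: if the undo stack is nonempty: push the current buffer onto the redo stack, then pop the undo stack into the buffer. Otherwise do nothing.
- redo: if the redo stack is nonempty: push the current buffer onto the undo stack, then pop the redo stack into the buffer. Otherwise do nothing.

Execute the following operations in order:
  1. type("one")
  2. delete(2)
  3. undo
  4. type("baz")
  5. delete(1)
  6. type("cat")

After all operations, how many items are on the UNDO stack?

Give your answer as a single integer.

Answer: 4

Derivation:
After op 1 (type): buf='one' undo_depth=1 redo_depth=0
After op 2 (delete): buf='o' undo_depth=2 redo_depth=0
After op 3 (undo): buf='one' undo_depth=1 redo_depth=1
After op 4 (type): buf='onebaz' undo_depth=2 redo_depth=0
After op 5 (delete): buf='oneba' undo_depth=3 redo_depth=0
After op 6 (type): buf='onebacat' undo_depth=4 redo_depth=0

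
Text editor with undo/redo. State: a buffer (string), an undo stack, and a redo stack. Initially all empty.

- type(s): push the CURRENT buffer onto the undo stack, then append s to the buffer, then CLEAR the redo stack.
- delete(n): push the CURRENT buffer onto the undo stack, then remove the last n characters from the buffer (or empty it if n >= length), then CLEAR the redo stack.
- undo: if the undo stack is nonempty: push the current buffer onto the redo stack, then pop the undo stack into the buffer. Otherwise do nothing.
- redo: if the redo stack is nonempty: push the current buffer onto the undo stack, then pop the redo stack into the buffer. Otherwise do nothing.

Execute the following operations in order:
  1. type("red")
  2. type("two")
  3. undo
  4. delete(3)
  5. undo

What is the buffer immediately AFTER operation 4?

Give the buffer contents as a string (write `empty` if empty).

Answer: empty

Derivation:
After op 1 (type): buf='red' undo_depth=1 redo_depth=0
After op 2 (type): buf='redtwo' undo_depth=2 redo_depth=0
After op 3 (undo): buf='red' undo_depth=1 redo_depth=1
After op 4 (delete): buf='(empty)' undo_depth=2 redo_depth=0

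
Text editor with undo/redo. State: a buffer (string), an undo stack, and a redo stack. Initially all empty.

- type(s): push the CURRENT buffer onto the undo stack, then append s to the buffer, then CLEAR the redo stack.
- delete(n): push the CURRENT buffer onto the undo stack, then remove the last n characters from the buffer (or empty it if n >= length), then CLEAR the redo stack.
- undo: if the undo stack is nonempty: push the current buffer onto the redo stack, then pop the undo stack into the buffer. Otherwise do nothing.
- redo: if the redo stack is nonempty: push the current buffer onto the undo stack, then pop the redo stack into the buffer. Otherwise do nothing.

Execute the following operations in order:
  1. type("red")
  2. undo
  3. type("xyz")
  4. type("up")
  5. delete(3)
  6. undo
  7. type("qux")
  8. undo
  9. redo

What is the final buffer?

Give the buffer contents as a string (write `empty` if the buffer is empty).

Answer: xyzupqux

Derivation:
After op 1 (type): buf='red' undo_depth=1 redo_depth=0
After op 2 (undo): buf='(empty)' undo_depth=0 redo_depth=1
After op 3 (type): buf='xyz' undo_depth=1 redo_depth=0
After op 4 (type): buf='xyzup' undo_depth=2 redo_depth=0
After op 5 (delete): buf='xy' undo_depth=3 redo_depth=0
After op 6 (undo): buf='xyzup' undo_depth=2 redo_depth=1
After op 7 (type): buf='xyzupqux' undo_depth=3 redo_depth=0
After op 8 (undo): buf='xyzup' undo_depth=2 redo_depth=1
After op 9 (redo): buf='xyzupqux' undo_depth=3 redo_depth=0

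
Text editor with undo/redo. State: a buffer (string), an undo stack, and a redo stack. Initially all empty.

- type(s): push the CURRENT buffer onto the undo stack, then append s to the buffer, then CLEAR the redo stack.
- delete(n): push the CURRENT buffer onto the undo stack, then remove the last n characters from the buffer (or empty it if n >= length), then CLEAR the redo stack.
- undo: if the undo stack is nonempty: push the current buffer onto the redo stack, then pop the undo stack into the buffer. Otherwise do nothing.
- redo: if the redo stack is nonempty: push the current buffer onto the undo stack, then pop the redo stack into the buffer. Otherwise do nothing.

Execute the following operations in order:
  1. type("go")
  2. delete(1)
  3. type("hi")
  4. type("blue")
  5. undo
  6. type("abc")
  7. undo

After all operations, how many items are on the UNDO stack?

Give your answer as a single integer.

After op 1 (type): buf='go' undo_depth=1 redo_depth=0
After op 2 (delete): buf='g' undo_depth=2 redo_depth=0
After op 3 (type): buf='ghi' undo_depth=3 redo_depth=0
After op 4 (type): buf='ghiblue' undo_depth=4 redo_depth=0
After op 5 (undo): buf='ghi' undo_depth=3 redo_depth=1
After op 6 (type): buf='ghiabc' undo_depth=4 redo_depth=0
After op 7 (undo): buf='ghi' undo_depth=3 redo_depth=1

Answer: 3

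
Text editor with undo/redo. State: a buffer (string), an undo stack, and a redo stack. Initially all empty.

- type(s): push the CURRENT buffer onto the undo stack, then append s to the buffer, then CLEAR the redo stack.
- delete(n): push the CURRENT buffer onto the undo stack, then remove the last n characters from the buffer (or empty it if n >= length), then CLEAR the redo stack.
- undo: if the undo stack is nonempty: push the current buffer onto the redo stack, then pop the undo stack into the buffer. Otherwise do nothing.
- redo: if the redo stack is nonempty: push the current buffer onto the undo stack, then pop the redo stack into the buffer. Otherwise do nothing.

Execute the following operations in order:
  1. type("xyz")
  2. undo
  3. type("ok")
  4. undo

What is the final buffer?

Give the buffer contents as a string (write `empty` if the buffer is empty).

After op 1 (type): buf='xyz' undo_depth=1 redo_depth=0
After op 2 (undo): buf='(empty)' undo_depth=0 redo_depth=1
After op 3 (type): buf='ok' undo_depth=1 redo_depth=0
After op 4 (undo): buf='(empty)' undo_depth=0 redo_depth=1

Answer: empty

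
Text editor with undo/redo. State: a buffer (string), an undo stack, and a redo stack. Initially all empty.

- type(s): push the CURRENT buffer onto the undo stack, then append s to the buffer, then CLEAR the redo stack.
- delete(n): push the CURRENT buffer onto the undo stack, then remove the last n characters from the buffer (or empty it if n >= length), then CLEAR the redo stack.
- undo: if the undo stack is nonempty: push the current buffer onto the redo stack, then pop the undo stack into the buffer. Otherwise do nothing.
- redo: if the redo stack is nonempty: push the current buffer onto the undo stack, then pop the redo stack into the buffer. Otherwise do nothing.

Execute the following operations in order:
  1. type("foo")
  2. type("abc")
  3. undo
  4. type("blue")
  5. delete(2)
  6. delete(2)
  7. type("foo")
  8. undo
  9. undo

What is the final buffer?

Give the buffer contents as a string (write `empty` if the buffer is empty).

Answer: foobl

Derivation:
After op 1 (type): buf='foo' undo_depth=1 redo_depth=0
After op 2 (type): buf='fooabc' undo_depth=2 redo_depth=0
After op 3 (undo): buf='foo' undo_depth=1 redo_depth=1
After op 4 (type): buf='fooblue' undo_depth=2 redo_depth=0
After op 5 (delete): buf='foobl' undo_depth=3 redo_depth=0
After op 6 (delete): buf='foo' undo_depth=4 redo_depth=0
After op 7 (type): buf='foofoo' undo_depth=5 redo_depth=0
After op 8 (undo): buf='foo' undo_depth=4 redo_depth=1
After op 9 (undo): buf='foobl' undo_depth=3 redo_depth=2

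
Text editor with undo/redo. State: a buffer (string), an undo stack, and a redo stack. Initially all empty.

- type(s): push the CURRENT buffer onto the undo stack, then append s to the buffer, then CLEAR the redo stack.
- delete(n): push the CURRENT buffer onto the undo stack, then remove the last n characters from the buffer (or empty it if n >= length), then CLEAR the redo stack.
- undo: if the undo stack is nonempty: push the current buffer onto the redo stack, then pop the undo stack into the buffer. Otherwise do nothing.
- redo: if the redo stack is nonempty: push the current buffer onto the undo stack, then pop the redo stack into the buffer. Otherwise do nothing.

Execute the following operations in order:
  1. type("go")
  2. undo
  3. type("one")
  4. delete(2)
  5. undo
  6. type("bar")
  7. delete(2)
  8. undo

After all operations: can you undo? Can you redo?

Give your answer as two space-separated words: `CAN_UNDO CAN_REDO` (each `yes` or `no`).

Answer: yes yes

Derivation:
After op 1 (type): buf='go' undo_depth=1 redo_depth=0
After op 2 (undo): buf='(empty)' undo_depth=0 redo_depth=1
After op 3 (type): buf='one' undo_depth=1 redo_depth=0
After op 4 (delete): buf='o' undo_depth=2 redo_depth=0
After op 5 (undo): buf='one' undo_depth=1 redo_depth=1
After op 6 (type): buf='onebar' undo_depth=2 redo_depth=0
After op 7 (delete): buf='oneb' undo_depth=3 redo_depth=0
After op 8 (undo): buf='onebar' undo_depth=2 redo_depth=1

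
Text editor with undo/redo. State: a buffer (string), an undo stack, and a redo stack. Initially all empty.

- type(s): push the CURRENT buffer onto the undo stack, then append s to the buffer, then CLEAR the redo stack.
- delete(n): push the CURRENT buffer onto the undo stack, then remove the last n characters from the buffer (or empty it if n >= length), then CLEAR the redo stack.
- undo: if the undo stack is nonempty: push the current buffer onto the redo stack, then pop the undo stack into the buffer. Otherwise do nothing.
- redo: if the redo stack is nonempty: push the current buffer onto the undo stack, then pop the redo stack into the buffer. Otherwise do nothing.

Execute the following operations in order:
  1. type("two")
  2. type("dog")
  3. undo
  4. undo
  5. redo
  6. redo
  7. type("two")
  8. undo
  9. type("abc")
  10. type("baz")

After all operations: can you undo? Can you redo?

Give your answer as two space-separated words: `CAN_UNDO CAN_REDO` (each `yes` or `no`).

After op 1 (type): buf='two' undo_depth=1 redo_depth=0
After op 2 (type): buf='twodog' undo_depth=2 redo_depth=0
After op 3 (undo): buf='two' undo_depth=1 redo_depth=1
After op 4 (undo): buf='(empty)' undo_depth=0 redo_depth=2
After op 5 (redo): buf='two' undo_depth=1 redo_depth=1
After op 6 (redo): buf='twodog' undo_depth=2 redo_depth=0
After op 7 (type): buf='twodogtwo' undo_depth=3 redo_depth=0
After op 8 (undo): buf='twodog' undo_depth=2 redo_depth=1
After op 9 (type): buf='twodogabc' undo_depth=3 redo_depth=0
After op 10 (type): buf='twodogabcbaz' undo_depth=4 redo_depth=0

Answer: yes no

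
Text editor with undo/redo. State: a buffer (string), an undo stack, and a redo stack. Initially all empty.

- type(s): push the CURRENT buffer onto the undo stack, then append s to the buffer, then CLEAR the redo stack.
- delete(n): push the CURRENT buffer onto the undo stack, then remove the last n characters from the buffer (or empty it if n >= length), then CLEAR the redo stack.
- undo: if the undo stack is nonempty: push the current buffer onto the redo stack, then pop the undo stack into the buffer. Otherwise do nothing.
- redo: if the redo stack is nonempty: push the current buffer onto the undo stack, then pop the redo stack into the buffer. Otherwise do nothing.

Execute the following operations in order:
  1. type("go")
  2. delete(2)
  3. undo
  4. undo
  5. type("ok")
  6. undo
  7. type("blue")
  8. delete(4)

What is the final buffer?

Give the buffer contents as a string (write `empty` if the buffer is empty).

Answer: empty

Derivation:
After op 1 (type): buf='go' undo_depth=1 redo_depth=0
After op 2 (delete): buf='(empty)' undo_depth=2 redo_depth=0
After op 3 (undo): buf='go' undo_depth=1 redo_depth=1
After op 4 (undo): buf='(empty)' undo_depth=0 redo_depth=2
After op 5 (type): buf='ok' undo_depth=1 redo_depth=0
After op 6 (undo): buf='(empty)' undo_depth=0 redo_depth=1
After op 7 (type): buf='blue' undo_depth=1 redo_depth=0
After op 8 (delete): buf='(empty)' undo_depth=2 redo_depth=0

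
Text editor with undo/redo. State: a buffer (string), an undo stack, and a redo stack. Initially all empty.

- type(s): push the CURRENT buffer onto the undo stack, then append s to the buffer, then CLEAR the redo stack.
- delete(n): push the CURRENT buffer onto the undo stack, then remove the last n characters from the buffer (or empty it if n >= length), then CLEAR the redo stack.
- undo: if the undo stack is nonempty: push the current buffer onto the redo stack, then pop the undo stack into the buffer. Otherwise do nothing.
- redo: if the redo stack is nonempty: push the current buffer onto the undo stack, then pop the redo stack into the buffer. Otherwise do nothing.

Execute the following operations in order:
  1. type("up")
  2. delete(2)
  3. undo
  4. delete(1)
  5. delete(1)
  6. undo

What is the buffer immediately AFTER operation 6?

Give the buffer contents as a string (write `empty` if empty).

After op 1 (type): buf='up' undo_depth=1 redo_depth=0
After op 2 (delete): buf='(empty)' undo_depth=2 redo_depth=0
After op 3 (undo): buf='up' undo_depth=1 redo_depth=1
After op 4 (delete): buf='u' undo_depth=2 redo_depth=0
After op 5 (delete): buf='(empty)' undo_depth=3 redo_depth=0
After op 6 (undo): buf='u' undo_depth=2 redo_depth=1

Answer: u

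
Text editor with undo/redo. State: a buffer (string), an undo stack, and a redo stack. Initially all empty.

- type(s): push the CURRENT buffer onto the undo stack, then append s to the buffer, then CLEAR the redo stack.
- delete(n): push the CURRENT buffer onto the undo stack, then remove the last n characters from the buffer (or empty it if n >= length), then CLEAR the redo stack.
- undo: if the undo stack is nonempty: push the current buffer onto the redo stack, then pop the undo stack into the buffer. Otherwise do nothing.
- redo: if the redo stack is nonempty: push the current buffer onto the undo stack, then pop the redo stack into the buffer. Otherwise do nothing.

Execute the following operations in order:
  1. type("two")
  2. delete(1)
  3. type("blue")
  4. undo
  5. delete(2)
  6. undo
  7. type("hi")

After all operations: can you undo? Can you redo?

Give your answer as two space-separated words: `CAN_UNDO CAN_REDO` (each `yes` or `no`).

Answer: yes no

Derivation:
After op 1 (type): buf='two' undo_depth=1 redo_depth=0
After op 2 (delete): buf='tw' undo_depth=2 redo_depth=0
After op 3 (type): buf='twblue' undo_depth=3 redo_depth=0
After op 4 (undo): buf='tw' undo_depth=2 redo_depth=1
After op 5 (delete): buf='(empty)' undo_depth=3 redo_depth=0
After op 6 (undo): buf='tw' undo_depth=2 redo_depth=1
After op 7 (type): buf='twhi' undo_depth=3 redo_depth=0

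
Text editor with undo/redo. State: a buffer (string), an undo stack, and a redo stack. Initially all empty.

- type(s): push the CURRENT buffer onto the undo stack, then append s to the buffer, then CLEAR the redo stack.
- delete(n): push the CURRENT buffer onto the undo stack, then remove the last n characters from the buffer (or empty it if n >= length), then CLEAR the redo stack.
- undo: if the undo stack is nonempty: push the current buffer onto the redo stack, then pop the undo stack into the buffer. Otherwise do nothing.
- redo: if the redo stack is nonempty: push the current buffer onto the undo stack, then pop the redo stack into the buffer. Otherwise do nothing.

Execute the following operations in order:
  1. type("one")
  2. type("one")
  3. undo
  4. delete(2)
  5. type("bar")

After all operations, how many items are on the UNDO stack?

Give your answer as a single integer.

After op 1 (type): buf='one' undo_depth=1 redo_depth=0
After op 2 (type): buf='oneone' undo_depth=2 redo_depth=0
After op 3 (undo): buf='one' undo_depth=1 redo_depth=1
After op 4 (delete): buf='o' undo_depth=2 redo_depth=0
After op 5 (type): buf='obar' undo_depth=3 redo_depth=0

Answer: 3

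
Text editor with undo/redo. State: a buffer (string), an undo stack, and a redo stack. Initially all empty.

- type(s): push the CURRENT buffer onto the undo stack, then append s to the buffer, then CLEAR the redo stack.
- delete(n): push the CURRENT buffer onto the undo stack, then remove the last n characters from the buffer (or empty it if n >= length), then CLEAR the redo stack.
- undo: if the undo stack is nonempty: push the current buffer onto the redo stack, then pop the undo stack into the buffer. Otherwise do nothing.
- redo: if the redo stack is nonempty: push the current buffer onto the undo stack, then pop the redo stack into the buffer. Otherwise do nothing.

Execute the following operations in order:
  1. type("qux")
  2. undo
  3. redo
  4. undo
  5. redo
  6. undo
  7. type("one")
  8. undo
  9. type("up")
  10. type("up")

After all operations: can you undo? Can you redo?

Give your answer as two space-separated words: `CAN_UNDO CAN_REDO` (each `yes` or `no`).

After op 1 (type): buf='qux' undo_depth=1 redo_depth=0
After op 2 (undo): buf='(empty)' undo_depth=0 redo_depth=1
After op 3 (redo): buf='qux' undo_depth=1 redo_depth=0
After op 4 (undo): buf='(empty)' undo_depth=0 redo_depth=1
After op 5 (redo): buf='qux' undo_depth=1 redo_depth=0
After op 6 (undo): buf='(empty)' undo_depth=0 redo_depth=1
After op 7 (type): buf='one' undo_depth=1 redo_depth=0
After op 8 (undo): buf='(empty)' undo_depth=0 redo_depth=1
After op 9 (type): buf='up' undo_depth=1 redo_depth=0
After op 10 (type): buf='upup' undo_depth=2 redo_depth=0

Answer: yes no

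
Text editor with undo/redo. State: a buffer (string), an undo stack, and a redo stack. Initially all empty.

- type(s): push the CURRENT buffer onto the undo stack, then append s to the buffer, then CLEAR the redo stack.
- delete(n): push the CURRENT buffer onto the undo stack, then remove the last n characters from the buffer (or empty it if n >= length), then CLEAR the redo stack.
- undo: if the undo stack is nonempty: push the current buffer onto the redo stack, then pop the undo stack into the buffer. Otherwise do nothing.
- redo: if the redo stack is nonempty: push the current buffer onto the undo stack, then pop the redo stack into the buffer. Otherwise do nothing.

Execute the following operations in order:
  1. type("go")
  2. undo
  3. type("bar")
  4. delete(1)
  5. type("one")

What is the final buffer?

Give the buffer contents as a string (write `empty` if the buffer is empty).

After op 1 (type): buf='go' undo_depth=1 redo_depth=0
After op 2 (undo): buf='(empty)' undo_depth=0 redo_depth=1
After op 3 (type): buf='bar' undo_depth=1 redo_depth=0
After op 4 (delete): buf='ba' undo_depth=2 redo_depth=0
After op 5 (type): buf='baone' undo_depth=3 redo_depth=0

Answer: baone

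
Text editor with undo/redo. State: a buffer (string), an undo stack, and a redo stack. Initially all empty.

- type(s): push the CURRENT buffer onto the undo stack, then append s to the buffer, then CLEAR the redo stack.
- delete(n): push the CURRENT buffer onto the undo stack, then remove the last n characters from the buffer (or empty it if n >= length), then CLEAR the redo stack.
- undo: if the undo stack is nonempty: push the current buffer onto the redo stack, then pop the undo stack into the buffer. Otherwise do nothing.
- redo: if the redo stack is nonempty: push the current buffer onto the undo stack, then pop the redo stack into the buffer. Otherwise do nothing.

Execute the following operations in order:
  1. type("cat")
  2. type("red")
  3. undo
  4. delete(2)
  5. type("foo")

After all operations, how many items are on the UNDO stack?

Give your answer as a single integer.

After op 1 (type): buf='cat' undo_depth=1 redo_depth=0
After op 2 (type): buf='catred' undo_depth=2 redo_depth=0
After op 3 (undo): buf='cat' undo_depth=1 redo_depth=1
After op 4 (delete): buf='c' undo_depth=2 redo_depth=0
After op 5 (type): buf='cfoo' undo_depth=3 redo_depth=0

Answer: 3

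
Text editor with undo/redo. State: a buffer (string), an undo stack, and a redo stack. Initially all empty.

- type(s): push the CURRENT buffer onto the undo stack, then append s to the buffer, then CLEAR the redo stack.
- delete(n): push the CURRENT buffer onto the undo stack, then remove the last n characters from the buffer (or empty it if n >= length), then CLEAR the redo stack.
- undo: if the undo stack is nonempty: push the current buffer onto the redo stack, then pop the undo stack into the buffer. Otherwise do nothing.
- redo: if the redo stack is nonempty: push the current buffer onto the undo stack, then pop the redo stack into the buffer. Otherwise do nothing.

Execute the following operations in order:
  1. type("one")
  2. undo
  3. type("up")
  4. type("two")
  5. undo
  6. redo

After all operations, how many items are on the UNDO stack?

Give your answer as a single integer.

After op 1 (type): buf='one' undo_depth=1 redo_depth=0
After op 2 (undo): buf='(empty)' undo_depth=0 redo_depth=1
After op 3 (type): buf='up' undo_depth=1 redo_depth=0
After op 4 (type): buf='uptwo' undo_depth=2 redo_depth=0
After op 5 (undo): buf='up' undo_depth=1 redo_depth=1
After op 6 (redo): buf='uptwo' undo_depth=2 redo_depth=0

Answer: 2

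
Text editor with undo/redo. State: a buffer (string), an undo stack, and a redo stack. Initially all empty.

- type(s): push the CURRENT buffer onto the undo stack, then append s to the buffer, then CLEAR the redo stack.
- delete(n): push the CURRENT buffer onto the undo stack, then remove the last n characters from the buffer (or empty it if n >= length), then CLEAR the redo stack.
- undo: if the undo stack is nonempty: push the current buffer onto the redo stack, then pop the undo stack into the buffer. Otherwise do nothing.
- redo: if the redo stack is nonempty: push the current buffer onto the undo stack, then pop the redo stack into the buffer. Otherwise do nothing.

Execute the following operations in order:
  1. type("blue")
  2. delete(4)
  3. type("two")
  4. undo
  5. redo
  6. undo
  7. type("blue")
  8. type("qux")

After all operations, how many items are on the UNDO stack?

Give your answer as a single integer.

After op 1 (type): buf='blue' undo_depth=1 redo_depth=0
After op 2 (delete): buf='(empty)' undo_depth=2 redo_depth=0
After op 3 (type): buf='two' undo_depth=3 redo_depth=0
After op 4 (undo): buf='(empty)' undo_depth=2 redo_depth=1
After op 5 (redo): buf='two' undo_depth=3 redo_depth=0
After op 6 (undo): buf='(empty)' undo_depth=2 redo_depth=1
After op 7 (type): buf='blue' undo_depth=3 redo_depth=0
After op 8 (type): buf='bluequx' undo_depth=4 redo_depth=0

Answer: 4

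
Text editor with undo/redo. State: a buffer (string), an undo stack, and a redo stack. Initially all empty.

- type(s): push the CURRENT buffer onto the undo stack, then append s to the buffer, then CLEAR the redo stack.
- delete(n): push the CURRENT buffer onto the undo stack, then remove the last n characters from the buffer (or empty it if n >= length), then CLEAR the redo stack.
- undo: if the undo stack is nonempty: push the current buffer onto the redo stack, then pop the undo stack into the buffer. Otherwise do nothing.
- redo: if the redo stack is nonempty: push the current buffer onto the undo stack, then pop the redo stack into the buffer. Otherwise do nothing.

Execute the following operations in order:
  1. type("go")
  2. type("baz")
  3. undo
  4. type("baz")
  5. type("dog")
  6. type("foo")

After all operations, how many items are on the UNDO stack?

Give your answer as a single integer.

Answer: 4

Derivation:
After op 1 (type): buf='go' undo_depth=1 redo_depth=0
After op 2 (type): buf='gobaz' undo_depth=2 redo_depth=0
After op 3 (undo): buf='go' undo_depth=1 redo_depth=1
After op 4 (type): buf='gobaz' undo_depth=2 redo_depth=0
After op 5 (type): buf='gobazdog' undo_depth=3 redo_depth=0
After op 6 (type): buf='gobazdogfoo' undo_depth=4 redo_depth=0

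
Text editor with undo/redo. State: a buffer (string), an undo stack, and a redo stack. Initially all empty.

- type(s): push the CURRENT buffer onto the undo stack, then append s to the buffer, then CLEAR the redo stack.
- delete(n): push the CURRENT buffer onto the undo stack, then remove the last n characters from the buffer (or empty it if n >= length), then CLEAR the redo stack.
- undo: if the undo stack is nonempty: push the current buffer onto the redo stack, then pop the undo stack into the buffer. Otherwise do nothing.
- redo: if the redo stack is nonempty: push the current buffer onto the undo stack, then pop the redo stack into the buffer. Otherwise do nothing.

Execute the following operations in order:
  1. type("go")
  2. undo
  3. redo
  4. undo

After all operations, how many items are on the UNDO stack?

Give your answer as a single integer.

After op 1 (type): buf='go' undo_depth=1 redo_depth=0
After op 2 (undo): buf='(empty)' undo_depth=0 redo_depth=1
After op 3 (redo): buf='go' undo_depth=1 redo_depth=0
After op 4 (undo): buf='(empty)' undo_depth=0 redo_depth=1

Answer: 0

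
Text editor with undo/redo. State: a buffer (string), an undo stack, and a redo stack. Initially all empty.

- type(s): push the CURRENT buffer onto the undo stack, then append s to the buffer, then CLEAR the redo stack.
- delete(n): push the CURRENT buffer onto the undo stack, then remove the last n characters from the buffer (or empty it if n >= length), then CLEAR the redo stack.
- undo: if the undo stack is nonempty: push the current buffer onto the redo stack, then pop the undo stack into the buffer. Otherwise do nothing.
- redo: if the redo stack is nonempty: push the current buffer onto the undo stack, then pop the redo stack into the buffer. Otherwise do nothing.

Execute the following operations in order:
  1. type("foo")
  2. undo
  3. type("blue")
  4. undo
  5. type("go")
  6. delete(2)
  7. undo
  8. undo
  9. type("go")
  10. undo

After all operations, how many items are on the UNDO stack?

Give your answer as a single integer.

Answer: 0

Derivation:
After op 1 (type): buf='foo' undo_depth=1 redo_depth=0
After op 2 (undo): buf='(empty)' undo_depth=0 redo_depth=1
After op 3 (type): buf='blue' undo_depth=1 redo_depth=0
After op 4 (undo): buf='(empty)' undo_depth=0 redo_depth=1
After op 5 (type): buf='go' undo_depth=1 redo_depth=0
After op 6 (delete): buf='(empty)' undo_depth=2 redo_depth=0
After op 7 (undo): buf='go' undo_depth=1 redo_depth=1
After op 8 (undo): buf='(empty)' undo_depth=0 redo_depth=2
After op 9 (type): buf='go' undo_depth=1 redo_depth=0
After op 10 (undo): buf='(empty)' undo_depth=0 redo_depth=1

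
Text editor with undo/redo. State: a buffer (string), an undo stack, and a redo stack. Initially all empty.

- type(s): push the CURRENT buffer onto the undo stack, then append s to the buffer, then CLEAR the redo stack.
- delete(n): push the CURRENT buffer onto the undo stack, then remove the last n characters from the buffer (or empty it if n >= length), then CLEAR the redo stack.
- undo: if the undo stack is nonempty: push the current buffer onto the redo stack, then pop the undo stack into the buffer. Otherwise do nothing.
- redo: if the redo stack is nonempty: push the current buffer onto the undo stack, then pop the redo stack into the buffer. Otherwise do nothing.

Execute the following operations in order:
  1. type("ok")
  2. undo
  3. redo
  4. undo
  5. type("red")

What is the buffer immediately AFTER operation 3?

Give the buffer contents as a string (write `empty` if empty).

Answer: ok

Derivation:
After op 1 (type): buf='ok' undo_depth=1 redo_depth=0
After op 2 (undo): buf='(empty)' undo_depth=0 redo_depth=1
After op 3 (redo): buf='ok' undo_depth=1 redo_depth=0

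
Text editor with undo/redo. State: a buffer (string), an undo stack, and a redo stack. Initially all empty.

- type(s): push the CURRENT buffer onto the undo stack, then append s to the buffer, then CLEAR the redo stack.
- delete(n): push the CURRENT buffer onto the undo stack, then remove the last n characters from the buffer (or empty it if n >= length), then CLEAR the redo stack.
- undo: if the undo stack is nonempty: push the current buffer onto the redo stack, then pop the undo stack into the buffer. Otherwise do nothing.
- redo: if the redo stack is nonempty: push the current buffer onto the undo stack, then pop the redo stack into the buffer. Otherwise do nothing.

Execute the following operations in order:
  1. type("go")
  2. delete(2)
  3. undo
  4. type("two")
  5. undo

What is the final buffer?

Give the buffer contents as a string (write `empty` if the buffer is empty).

After op 1 (type): buf='go' undo_depth=1 redo_depth=0
After op 2 (delete): buf='(empty)' undo_depth=2 redo_depth=0
After op 3 (undo): buf='go' undo_depth=1 redo_depth=1
After op 4 (type): buf='gotwo' undo_depth=2 redo_depth=0
After op 5 (undo): buf='go' undo_depth=1 redo_depth=1

Answer: go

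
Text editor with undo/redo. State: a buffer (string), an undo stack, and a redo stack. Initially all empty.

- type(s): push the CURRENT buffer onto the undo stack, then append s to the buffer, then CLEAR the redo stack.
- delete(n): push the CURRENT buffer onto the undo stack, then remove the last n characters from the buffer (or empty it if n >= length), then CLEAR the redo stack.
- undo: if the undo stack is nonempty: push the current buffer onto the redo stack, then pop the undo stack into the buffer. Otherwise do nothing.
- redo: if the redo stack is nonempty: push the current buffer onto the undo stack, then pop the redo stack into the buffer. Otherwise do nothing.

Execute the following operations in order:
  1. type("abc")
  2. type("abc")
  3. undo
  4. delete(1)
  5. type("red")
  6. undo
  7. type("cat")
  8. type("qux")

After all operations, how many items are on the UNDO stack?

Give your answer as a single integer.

Answer: 4

Derivation:
After op 1 (type): buf='abc' undo_depth=1 redo_depth=0
After op 2 (type): buf='abcabc' undo_depth=2 redo_depth=0
After op 3 (undo): buf='abc' undo_depth=1 redo_depth=1
After op 4 (delete): buf='ab' undo_depth=2 redo_depth=0
After op 5 (type): buf='abred' undo_depth=3 redo_depth=0
After op 6 (undo): buf='ab' undo_depth=2 redo_depth=1
After op 7 (type): buf='abcat' undo_depth=3 redo_depth=0
After op 8 (type): buf='abcatqux' undo_depth=4 redo_depth=0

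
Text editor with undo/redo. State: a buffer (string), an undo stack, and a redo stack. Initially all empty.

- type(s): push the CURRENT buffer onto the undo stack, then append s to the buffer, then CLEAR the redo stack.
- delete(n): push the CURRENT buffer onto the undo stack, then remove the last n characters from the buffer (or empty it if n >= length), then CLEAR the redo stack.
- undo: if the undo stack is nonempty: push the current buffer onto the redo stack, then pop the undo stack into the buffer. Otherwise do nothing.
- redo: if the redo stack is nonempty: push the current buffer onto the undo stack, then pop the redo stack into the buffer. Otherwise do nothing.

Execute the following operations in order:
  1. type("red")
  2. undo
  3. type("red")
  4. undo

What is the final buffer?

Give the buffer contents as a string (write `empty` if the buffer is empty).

Answer: empty

Derivation:
After op 1 (type): buf='red' undo_depth=1 redo_depth=0
After op 2 (undo): buf='(empty)' undo_depth=0 redo_depth=1
After op 3 (type): buf='red' undo_depth=1 redo_depth=0
After op 4 (undo): buf='(empty)' undo_depth=0 redo_depth=1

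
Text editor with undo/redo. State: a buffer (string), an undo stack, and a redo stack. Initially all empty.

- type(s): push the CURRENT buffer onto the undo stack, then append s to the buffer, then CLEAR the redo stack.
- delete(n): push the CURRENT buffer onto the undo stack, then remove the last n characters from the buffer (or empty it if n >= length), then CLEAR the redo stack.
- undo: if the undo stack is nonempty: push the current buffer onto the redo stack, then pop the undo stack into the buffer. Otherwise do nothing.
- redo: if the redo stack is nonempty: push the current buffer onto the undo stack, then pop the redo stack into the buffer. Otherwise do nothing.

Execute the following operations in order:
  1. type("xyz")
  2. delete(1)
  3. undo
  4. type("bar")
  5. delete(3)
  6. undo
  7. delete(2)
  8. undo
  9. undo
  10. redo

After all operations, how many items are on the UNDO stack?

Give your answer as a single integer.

Answer: 2

Derivation:
After op 1 (type): buf='xyz' undo_depth=1 redo_depth=0
After op 2 (delete): buf='xy' undo_depth=2 redo_depth=0
After op 3 (undo): buf='xyz' undo_depth=1 redo_depth=1
After op 4 (type): buf='xyzbar' undo_depth=2 redo_depth=0
After op 5 (delete): buf='xyz' undo_depth=3 redo_depth=0
After op 6 (undo): buf='xyzbar' undo_depth=2 redo_depth=1
After op 7 (delete): buf='xyzb' undo_depth=3 redo_depth=0
After op 8 (undo): buf='xyzbar' undo_depth=2 redo_depth=1
After op 9 (undo): buf='xyz' undo_depth=1 redo_depth=2
After op 10 (redo): buf='xyzbar' undo_depth=2 redo_depth=1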